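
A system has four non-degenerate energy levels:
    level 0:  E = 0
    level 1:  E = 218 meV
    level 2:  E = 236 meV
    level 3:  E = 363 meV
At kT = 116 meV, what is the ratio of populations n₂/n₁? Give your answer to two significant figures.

0.86

n₂/n₁ = exp[−(E₂−E₁)/kT] = exp(−(18 meV)/(116 meV)) = exp(-0.1552) = 0.86.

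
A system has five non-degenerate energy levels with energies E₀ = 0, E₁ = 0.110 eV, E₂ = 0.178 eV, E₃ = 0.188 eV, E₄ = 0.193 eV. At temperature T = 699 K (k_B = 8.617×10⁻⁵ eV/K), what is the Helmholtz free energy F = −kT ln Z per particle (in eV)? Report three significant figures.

-0.0157 eV

k_BT = 8.617×10⁻⁵ × 699 K = 0.060233 eV.
Eᵢ/kT = 0, 1.8262, 2.9552, 3.1212, 3.2042.
Z = Σ e^(−Eᵢ/kT) = e^(−0) + e^(−1.8262) + e^(−2.9552) + e^(−3.1212) + e^(−3.2042) = 1.0000 + 0.16102 + 0.052068 + 0.044104 + 0.040591 = 1.2978.
F = −kT ln Z = −0.060233 × ln(1.2978) = −0.060233 × 0.26067 = -0.0157 eV.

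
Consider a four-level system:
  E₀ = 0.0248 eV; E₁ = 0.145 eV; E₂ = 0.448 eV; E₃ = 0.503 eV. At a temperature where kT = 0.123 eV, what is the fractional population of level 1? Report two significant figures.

0.26

Eᵢ/kT = 0.2016, 1.179, 3.642, 4.089.
Z = Σ e^(−Eᵢ/kT) = e^(−0.2016) + e^(−1.179) + e^(−3.642) + e^(−4.089) = 0.8174 + 0.3076 + 0.02620 + 0.01676 = 1.168.
P₁ = e^(−E₁/kT) / Z = 0.3076/1.168 = 0.26.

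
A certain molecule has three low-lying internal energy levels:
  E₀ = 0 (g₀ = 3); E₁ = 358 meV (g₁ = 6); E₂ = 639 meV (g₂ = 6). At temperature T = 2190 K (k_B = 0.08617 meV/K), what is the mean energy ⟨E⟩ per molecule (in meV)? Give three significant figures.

110 meV

k_BT = 0.08617 × 2190 K = 188.71 meV.
Eᵢ/kT = 0, 1.8971, 3.3861.
Z = Σ gᵢe^(−Eᵢ/kT) = 3·e^(−0) + 6·e^(−1.8971) + 6·e^(−3.3861) = 3.0000 + 0.90002 + 0.20304 = 4.1031.
⟨E⟩ = Σ Eᵢ gᵢe^(−Eᵢ/kT) / Z = (0·3.0000 + 358·0.90002 + 639·0.20304) / 4.1031 = 110 meV.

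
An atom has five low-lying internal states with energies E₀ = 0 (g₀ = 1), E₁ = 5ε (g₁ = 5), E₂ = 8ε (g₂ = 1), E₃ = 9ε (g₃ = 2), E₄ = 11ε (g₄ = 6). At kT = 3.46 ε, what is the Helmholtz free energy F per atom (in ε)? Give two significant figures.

-3.4 ε

Eᵢ/kT = 0, 1.445, 2.312, 2.601, 3.179.
Z = Σ gᵢe^(−Eᵢ/kT) = 1·e^(−0) + 5·e^(−1.445) + 1·e^(−2.312) + 2·e^(−2.601) + 6·e^(−3.179) = 1.000 + 1.179 + 0.09906 + 0.1484 + 0.2498 = 2.676.
F = −kT ln Z = −3.46 × ln(2.676) = −3.46 × 0.9843 = -3.4 ε.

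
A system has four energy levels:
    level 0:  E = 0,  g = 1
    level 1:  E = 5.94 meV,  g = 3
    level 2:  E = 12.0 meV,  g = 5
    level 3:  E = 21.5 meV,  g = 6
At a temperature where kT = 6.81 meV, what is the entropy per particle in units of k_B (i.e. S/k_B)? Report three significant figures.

2.23

Eᵢ/kT = 0, 0.87225, 1.7621, 3.1571.
Z = Σ gᵢe^(−Eᵢ/kT) = 1·e^(−0) + 3·e^(−0.87225) + 5·e^(−1.7621) + 6·e^(−3.1571) = 1.0000 + 1.2540 + 0.85842 + 0.25529 = 3.3677.
⟨E⟩ = Σ EᵢPᵢ = 6.9004 meV.
S/k_B = ln Z + ⟨E⟩/kT = ln(3.3677) + 6.9004/6.81 = 1.2142 + 1.0133 = 2.23.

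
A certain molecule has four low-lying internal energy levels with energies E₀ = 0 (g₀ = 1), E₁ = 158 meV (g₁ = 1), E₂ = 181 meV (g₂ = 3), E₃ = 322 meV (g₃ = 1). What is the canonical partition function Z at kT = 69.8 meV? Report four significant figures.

Eᵢ/kT = 0, 2.26361, 2.59312, 4.61318.
Z = Σ gᵢe^(−Eᵢ/kT) = 1·e^(−0) + 1·e^(−2.26361) + 3·e^(−2.59312) + 1·e^(−4.61318) = 1.00000 + 0.103974 + 0.224359 + 0.00992022 = 1.33825.

Z = 1.338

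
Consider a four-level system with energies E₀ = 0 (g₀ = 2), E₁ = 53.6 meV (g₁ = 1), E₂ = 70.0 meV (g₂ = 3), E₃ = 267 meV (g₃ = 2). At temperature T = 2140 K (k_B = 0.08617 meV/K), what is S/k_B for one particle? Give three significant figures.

1.98

k_BT = 0.08617 × 2140 K = 184.40 meV.
Eᵢ/kT = 0, 0.29067, 0.37961, 1.4479.
Z = Σ gᵢe^(−Eᵢ/kT) = 2·e^(−0) + 1·e^(−0.29067) + 3·e^(−0.37961) + 2·e^(−1.4479) = 2.0000 + 0.74776 + 2.0524 + 0.47013 = 5.2703.
⟨E⟩ = Σ EᵢPᵢ = 58.682 meV.
S/k_B = ln Z + ⟨E⟩/kT = ln(5.2703) + 58.682/184.40 = 1.6621 + 0.31823 = 1.98.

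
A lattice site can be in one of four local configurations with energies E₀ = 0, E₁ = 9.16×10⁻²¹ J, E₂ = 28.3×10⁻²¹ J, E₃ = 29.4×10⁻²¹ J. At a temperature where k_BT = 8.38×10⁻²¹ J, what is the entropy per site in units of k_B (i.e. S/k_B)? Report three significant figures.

0.755

Eᵢ/kT = 0, 1.0931, 3.3771, 3.5084.
Z = Σ e^(−Eᵢ/kT) = e^(−0) + e^(−1.0931) + e^(−3.3771) + e^(−3.5084) = 1.0000 + 0.33518 + 0.034146 + 0.029945 = 1.3993.
⟨E⟩ = Σ EᵢPᵢ = 3.5139 ×10⁻²¹ J.
S/k_B = ln Z + ⟨E⟩/kT = ln(1.3993) + 3.5139/8.38 = 0.33597 + 0.41932 = 0.755.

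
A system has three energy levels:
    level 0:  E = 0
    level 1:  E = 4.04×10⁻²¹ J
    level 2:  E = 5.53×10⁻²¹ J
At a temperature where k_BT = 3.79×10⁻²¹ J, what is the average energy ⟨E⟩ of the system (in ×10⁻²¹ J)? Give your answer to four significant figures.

Eᵢ/kT = 0, 1.06596, 1.45910.
Z = Σ e^(−Eᵢ/kT) = e^(−0) + e^(−1.06596) + e^(−1.45910) = 1.00000 + 0.344397 + 0.232445 = 1.57684.
⟨E⟩ = Σ Eᵢ e^(−Eᵢ/kT) / Z = (0·1.00000 + 4.04·0.344397 + 5.53·0.232445) / 1.57684 = 1.698 ×10⁻²¹ J.

1.698 ×10⁻²¹ J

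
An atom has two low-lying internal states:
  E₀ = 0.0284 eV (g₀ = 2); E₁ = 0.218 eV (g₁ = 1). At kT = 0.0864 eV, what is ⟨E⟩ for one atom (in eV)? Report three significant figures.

0.0384 eV

Eᵢ/kT = 0.32870, 2.5231.
Z = Σ gᵢe^(−Eᵢ/kT) = 2·e^(−0.32870) + 1·e^(−2.5231) = 1.4397 + 0.080211 = 1.5199.
⟨E⟩ = Σ Eᵢ gᵢe^(−Eᵢ/kT) / Z = (0.0284·1.4397 + 0.218·0.080211) / 1.5199 = 0.0384 eV.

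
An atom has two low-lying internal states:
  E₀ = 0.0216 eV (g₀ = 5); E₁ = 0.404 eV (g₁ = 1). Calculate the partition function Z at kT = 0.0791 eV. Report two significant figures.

Z = 3.8

Eᵢ/kT = 0.2731, 5.107.
Z = Σ gᵢe^(−Eᵢ/kT) = 5·e^(−0.2731) + 1·e^(−5.107) = 3.805 + 0.006054 = 3.811.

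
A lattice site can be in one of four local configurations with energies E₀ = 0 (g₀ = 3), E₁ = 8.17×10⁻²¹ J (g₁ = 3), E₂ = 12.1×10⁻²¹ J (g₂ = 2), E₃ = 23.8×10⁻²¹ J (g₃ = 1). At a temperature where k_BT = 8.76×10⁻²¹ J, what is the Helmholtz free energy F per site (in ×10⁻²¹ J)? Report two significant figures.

Eᵢ/kT = 0, 0.9326, 1.381, 2.717.
Z = Σ gᵢe^(−Eᵢ/kT) = 3·e^(−0) + 3·e^(−0.9326) + 2·e^(−1.381) + 1·e^(−2.717) = 3.000 + 1.181 + 0.5027 + 0.06607 = 4.750.
F = −kT ln Z = −8.76 × ln(4.750) = −8.76 × 1.558 = -14 ×10⁻²¹ J.

-14 ×10⁻²¹ J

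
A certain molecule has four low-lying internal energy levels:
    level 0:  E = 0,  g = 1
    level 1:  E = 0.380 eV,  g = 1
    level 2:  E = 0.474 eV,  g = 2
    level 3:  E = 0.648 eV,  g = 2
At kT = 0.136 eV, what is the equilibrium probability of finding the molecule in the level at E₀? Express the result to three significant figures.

Eᵢ/kT = 0, 2.7941, 3.4853, 4.7647.
Z = Σ gᵢe^(−Eᵢ/kT) = 1·e^(−0) + 1·e^(−2.7941) + 2·e^(−3.4853) + 2·e^(−4.7647) = 1.0000 + 0.061170 + 0.061289 + 0.017051 = 1.1395.
P₀ = g₀ e^(−E₀/kT) / Z = 1.0000/1.1395 = 0.878.

0.878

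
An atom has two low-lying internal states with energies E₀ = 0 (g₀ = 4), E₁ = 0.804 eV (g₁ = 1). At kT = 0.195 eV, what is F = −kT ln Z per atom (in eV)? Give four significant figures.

Eᵢ/kT = 0, 4.12308.
Z = Σ gᵢe^(−Eᵢ/kT) = 4·e^(−0) + 1·e^(−4.12308) = 4.00000 + 0.0161946 = 4.01619.
F = −kT ln Z = −0.195 × ln(4.01619) = −0.195 × 1.39033 = -0.2711 eV.

-0.2711 eV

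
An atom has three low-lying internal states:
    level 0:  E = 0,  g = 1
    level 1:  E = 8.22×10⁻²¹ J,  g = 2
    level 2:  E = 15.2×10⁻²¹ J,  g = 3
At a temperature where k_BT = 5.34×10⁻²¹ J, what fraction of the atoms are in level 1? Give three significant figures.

Eᵢ/kT = 0, 1.5393, 2.8464.
Z = Σ gᵢe^(−Eᵢ/kT) = 1·e^(−0) + 2·e^(−1.5393) + 3·e^(−2.8464) = 1.0000 + 0.42906 + 0.17416 = 1.6032.
P₁ = g₁ e^(−E₁/kT) / Z = 0.42906/1.6032 = 0.268.

0.268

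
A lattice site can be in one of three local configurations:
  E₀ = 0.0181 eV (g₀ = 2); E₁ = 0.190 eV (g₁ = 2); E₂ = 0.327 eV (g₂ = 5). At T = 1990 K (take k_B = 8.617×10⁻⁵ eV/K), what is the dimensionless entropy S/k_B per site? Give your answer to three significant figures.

1.89

k_BT = 8.617×10⁻⁵ × 1990 K = 0.17148 eV.
Eᵢ/kT = 0.10555, 1.1080, 1.9069.
Z = Σ gᵢe^(−Eᵢ/kT) = 2·e^(−0.10555) + 2·e^(−1.1080) + 5·e^(−1.9069) = 1.7997 + 0.66044 + 0.74270 = 3.2028.
⟨E⟩ = Σ EᵢPᵢ = 0.12518 eV.
S/k_B = ln Z + ⟨E⟩/kT = ln(3.2028) + 0.12518/0.17148 = 1.1640 + 0.73000 = 1.89.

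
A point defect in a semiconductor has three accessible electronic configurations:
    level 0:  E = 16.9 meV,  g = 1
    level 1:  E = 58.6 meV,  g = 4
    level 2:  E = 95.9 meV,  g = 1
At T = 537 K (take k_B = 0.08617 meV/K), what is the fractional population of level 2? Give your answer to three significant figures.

k_BT = 0.08617 × 537 K = 46.273 meV.
Eᵢ/kT = 0.36522, 1.2664, 2.0725.
Z = Σ gᵢe^(−Eᵢ/kT) = 1·e^(−0.36522) + 4·e^(−1.2664) + 1·e^(−2.0725) = 0.69404 + 1.1274 + 0.12587 = 1.9473.
P₂ = g₂ e^(−E₂/kT) / Z = 0.12587/1.9473 = 0.0646.

0.0646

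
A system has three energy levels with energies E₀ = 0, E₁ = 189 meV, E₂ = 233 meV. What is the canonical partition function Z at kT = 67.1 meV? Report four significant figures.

Z = 1.091

Eᵢ/kT = 0, 2.81669, 3.47243.
Z = Σ e^(−Eᵢ/kT) = e^(−0) + e^(−2.81669) + e^(−3.47243) = 1.00000 + 0.0598036 + 0.0310415 = 1.09085.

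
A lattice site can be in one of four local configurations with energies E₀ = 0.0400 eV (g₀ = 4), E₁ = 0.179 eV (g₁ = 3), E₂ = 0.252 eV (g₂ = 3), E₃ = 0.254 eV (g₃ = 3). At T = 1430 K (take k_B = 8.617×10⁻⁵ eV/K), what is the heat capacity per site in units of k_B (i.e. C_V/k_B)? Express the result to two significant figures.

k_BT = 8.617×10⁻⁵ × 1430 K = 0.1232 eV.
Eᵢ/kT = 0.3247, 1.453, 2.045, 2.062.
Z = Σ gᵢe^(−Eᵢ/kT) = 4·e^(−0.3247) + 3·e^(−1.453) + 3·e^(−2.045) + 3·e^(−2.062) = 2.891 + 0.7016 + 0.3881 + 0.3816 = 4.362.
⟨E⟩ = 0.09994 eV, ⟨E²⟩ = 0.01751 eV².
C_V/k_B = (⟨E²⟩ − ⟨E⟩²)/(kT)² = (0.01751 − 0.009988)/0.01518 = 0.50.

0.50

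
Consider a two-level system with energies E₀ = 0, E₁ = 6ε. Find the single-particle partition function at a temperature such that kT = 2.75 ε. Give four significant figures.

Eᵢ/kT = 0, 2.18182.
Z = Σ e^(−Eᵢ/kT) = e^(−0) + e^(−2.18182) = 1.00000 + 0.112836 = 1.11284.

Z = 1.113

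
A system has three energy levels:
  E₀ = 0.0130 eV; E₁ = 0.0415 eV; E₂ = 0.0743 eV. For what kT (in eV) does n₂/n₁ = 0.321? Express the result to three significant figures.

0.0289 eV

n₂/n₁ = exp[−(E₂−E₁)/kT] = 0.321.
⇒ (E₂−E₁)/kT = ln(1/0.321) = ln(3.1153) = 1.1363.
kT = 0.0328 eV / 1.1363 = 0.0289 eV.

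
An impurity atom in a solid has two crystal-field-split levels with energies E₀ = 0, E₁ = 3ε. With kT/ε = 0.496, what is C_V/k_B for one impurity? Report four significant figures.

0.08599

Eᵢ/kT = 0, 6.04839.
Z = Σ e^(−Eᵢ/kT) = e^(−0) + e^(−6.04839) = 1.00000 + 0.00236166 = 1.00236.
⟨E⟩ = 0.00706830 ε, ⟨E²⟩ = 0.0212049 ε².
C_V/k_B = (⟨E²⟩ − ⟨E⟩²)/(kT)² = (0.0212049 − 0.0000499609)/0.246016 = 0.08599.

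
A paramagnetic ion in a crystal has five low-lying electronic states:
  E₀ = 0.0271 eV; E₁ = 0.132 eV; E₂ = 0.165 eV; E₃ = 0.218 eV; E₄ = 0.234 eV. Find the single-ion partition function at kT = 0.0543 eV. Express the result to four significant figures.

Eᵢ/kT = 0.499079, 2.43094, 3.03867, 4.01473, 4.30939.
Z = Σ e^(−Eᵢ/kT) = e^(−0.499079) + e^(−2.43094) + e^(−3.03867) + e^(−4.01473) + e^(−4.30939) = 0.607090 + 0.0879541 + 0.0478986 + 0.0180478 + 0.0134417 = 0.774432.

Z = 0.7744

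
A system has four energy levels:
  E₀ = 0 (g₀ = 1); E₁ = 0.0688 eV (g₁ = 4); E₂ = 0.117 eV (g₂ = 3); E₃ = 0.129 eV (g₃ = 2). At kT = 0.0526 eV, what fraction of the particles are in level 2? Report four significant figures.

Eᵢ/kT = 0, 1.30798, 2.22433, 2.45247.
Z = Σ gᵢe^(−Eᵢ/kT) = 1·e^(−0) + 4·e^(−1.30798) + 3·e^(−2.22433) + 2·e^(−2.45247) = 1.00000 + 1.08146 + 0.324420 + 0.172161 = 2.57804.
P₂ = g₂ e^(−E₂/kT) / Z = 0.324420/2.57804 = 0.1258.

0.1258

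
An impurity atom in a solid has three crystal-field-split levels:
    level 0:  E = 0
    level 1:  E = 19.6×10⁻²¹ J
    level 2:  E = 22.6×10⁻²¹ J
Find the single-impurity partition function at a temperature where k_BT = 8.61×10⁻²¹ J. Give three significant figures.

Eᵢ/kT = 0, 2.2764, 2.6249.
Z = Σ e^(−Eᵢ/kT) = e^(−0) + e^(−2.2764) + e^(−2.6249) = 1.0000 + 0.10265 + 0.072447 = 1.1751.

Z = 1.18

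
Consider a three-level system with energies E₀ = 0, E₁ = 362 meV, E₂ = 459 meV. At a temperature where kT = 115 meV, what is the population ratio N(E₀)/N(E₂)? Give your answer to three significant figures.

54.1

n₀/n₂ = exp[−(E₀−E₂)/kT] = exp(−(-459 meV)/(115 meV)) = exp(3.9913) = 54.1.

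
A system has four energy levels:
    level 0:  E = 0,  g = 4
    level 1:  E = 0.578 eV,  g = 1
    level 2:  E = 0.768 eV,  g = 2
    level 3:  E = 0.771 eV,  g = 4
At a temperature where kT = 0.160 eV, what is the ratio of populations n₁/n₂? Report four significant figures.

1.639

n₁/n₂ = (g₁/g₂) exp[−(E₁−E₂)/kT] = (1/2) × exp(−(-0.190 eV)/(0.160 eV)) = (1/2) × exp(1.18750) = 1.639.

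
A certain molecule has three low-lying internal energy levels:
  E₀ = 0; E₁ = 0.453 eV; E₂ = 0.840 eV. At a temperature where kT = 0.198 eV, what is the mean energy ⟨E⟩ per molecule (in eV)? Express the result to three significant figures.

0.0520 eV

Eᵢ/kT = 0, 2.2879, 4.2424.
Z = Σ e^(−Eᵢ/kT) = e^(−0) + e^(−2.2879) + e^(−4.2424) = 1.0000 + 0.10148 + 0.014373 = 1.1159.
⟨E⟩ = Σ Eᵢ e^(−Eᵢ/kT) / Z = (0·1.0000 + 0.453·0.10148 + 0.840·0.014373) / 1.1159 = 0.0520 eV.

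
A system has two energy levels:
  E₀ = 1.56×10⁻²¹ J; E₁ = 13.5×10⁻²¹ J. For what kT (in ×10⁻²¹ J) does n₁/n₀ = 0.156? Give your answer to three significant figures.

6.43 ×10⁻²¹ J

n₁/n₀ = exp[−(E₁−E₀)/kT] = 0.156.
⇒ (E₁−E₀)/kT = ln(1/0.156) = ln(6.4103) = 1.8579.
kT = 11.94 ×10⁻²¹ J / 1.8579 = 6.43 ×10⁻²¹ J.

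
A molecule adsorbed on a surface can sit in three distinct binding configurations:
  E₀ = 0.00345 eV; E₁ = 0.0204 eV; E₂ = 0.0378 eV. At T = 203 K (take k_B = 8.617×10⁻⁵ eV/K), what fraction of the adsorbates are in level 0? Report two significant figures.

k_BT = 8.617×10⁻⁵ × 203 K = 0.01749 eV.
Eᵢ/kT = 0.1973, 1.166, 2.161.
Z = Σ e^(−Eᵢ/kT) = e^(−0.1973) + e^(−1.166) + e^(−2.161) = 0.8209 + 0.3116 + 0.1152 = 1.248.
P₀ = e^(−E₀/kT) / Z = 0.8209/1.248 = 0.66.

0.66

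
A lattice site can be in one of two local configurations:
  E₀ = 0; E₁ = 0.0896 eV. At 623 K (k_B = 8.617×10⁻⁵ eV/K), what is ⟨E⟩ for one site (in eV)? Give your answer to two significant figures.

0.014 eV

k_BT = 8.617×10⁻⁵ × 623 K = 0.05368 eV.
Eᵢ/kT = 0, 1.669.
Z = Σ e^(−Eᵢ/kT) = e^(−0) + e^(−1.669) = 1.000 + 0.1884 = 1.188.
⟨E⟩ = Σ Eᵢ e^(−Eᵢ/kT) / Z = (0·1.000 + 0.0896·0.1884) / 1.188 = 0.014 eV.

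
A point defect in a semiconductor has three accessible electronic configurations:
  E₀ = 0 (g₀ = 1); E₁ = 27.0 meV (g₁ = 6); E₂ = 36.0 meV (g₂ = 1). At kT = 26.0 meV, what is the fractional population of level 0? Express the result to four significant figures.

0.2963

Eᵢ/kT = 0, 1.03846, 1.38462.
Z = Σ gᵢe^(−Eᵢ/kT) = 1·e^(−0) + 6·e^(−1.03846) + 1·e^(−1.38462) = 1.00000 + 2.12400 + 0.250419 = 3.37442.
P₀ = g₀ e^(−E₀/kT) / Z = 1.00000/3.37442 = 0.2963.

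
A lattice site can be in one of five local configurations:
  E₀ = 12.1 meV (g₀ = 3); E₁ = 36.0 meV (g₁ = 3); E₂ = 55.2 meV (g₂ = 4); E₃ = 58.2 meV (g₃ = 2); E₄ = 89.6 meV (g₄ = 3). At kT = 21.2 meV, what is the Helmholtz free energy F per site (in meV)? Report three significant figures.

Eᵢ/kT = 0.57075, 1.6981, 2.6038, 2.7453, 4.2264.
Z = Σ gᵢe^(−Eᵢ/kT) = 3·e^(−0.57075) + 3·e^(−1.6981) + 4·e^(−2.6038) + 2·e^(−2.7453) + 3·e^(−4.2264) = 1.6953 + 0.54909 + 0.29597 + 0.12846 + 0.043815 = 2.7126.
F = −kT ln Z = −21.2 × ln(2.7126) = −21.2 × 0.99791 = -21.2 meV.

-21.2 meV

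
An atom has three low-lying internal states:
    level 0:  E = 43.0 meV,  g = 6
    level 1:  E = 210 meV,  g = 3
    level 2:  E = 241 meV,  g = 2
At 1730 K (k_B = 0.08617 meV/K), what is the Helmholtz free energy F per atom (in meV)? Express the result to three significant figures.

-258 meV

k_BT = 0.08617 × 1730 K = 149.07 meV.
Eᵢ/kT = 0.28846, 1.4087, 1.6167.
Z = Σ gᵢe^(−Eᵢ/kT) = 6·e^(−0.28846) + 3·e^(−1.4087) + 2·e^(−1.6167) = 4.4965 + 0.73338 + 0.39711 = 5.6270.
F = −kT ln Z = −149.07 × ln(5.6270) = −149.07 × 1.7276 = -258 meV.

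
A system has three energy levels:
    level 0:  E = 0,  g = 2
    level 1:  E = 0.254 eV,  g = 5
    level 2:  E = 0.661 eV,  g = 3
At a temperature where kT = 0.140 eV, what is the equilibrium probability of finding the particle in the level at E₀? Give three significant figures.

0.704

Eᵢ/kT = 0, 1.8143, 4.7214.
Z = Σ gᵢe^(−Eᵢ/kT) = 2·e^(−0) + 5·e^(−1.8143) + 3·e^(−4.7214) = 2.0000 + 0.81476 + 0.026708 = 2.8415.
P₀ = g₀ e^(−E₀/kT) / Z = 2.0000/2.8415 = 0.704.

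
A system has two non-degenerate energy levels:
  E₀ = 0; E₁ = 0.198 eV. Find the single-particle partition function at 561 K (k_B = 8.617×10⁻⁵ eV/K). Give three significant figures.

k_BT = 8.617×10⁻⁵ × 561 K = 0.048341 eV.
Eᵢ/kT = 0, 4.0959.
Z = Σ e^(−Eᵢ/kT) = e^(−0) + e^(−4.0959) = 1.0000 + 0.016641 = 1.0166.

Z = 1.02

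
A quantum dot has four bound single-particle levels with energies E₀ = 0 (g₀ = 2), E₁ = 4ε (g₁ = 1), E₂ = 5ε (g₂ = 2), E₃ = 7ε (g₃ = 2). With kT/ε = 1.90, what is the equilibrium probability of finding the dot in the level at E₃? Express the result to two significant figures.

Eᵢ/kT = 0, 2.105, 2.632, 3.684.
Z = Σ gᵢe^(−Eᵢ/kT) = 2·e^(−0) + 1·e^(−2.105) + 2·e^(−2.632) + 2·e^(−3.684) = 2.000 + 0.1218 + 0.1439 + 0.05024 = 2.316.
P₃ = g₃ e^(−E₃/kT) / Z = 0.05024/2.316 = 0.022.

0.022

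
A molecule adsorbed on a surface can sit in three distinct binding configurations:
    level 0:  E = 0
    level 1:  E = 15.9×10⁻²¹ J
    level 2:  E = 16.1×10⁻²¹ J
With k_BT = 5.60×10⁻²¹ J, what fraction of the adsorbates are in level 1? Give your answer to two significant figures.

0.052

Eᵢ/kT = 0, 2.839, 2.875.
Z = Σ e^(−Eᵢ/kT) = e^(−0) + e^(−2.839) + e^(−2.875) = 1.000 + 0.05848 + 0.05642 = 1.115.
P₁ = e^(−E₁/kT) / Z = 0.05848/1.115 = 0.052.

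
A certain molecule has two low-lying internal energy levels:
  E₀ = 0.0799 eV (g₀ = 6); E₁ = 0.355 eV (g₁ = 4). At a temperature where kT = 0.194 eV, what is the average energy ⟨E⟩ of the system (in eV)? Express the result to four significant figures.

Eᵢ/kT = 0.411856, 1.82990.
Z = Σ gᵢe^(−Eᵢ/kT) = 6·e^(−0.411856) + 4·e^(−1.82990) = 3.97452 + 0.641718 = 4.61624.
⟨E⟩ = Σ Eᵢ gᵢe^(−Eᵢ/kT) / Z = (0.0799·3.97452 + 0.355·0.641718) / 4.61624 = 0.1181 eV.

0.1181 eV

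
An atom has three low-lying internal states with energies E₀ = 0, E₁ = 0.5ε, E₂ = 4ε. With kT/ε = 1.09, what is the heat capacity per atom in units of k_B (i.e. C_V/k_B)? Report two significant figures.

0.23

Eᵢ/kT = 0, 0.4587, 3.670.
Z = Σ e^(−Eᵢ/kT) = e^(−0) + e^(−0.4587) + e^(−3.670) = 1.000 + 0.6321 + 0.02548 = 1.658.
⟨E⟩ = 0.2521 ε, ⟨E²⟩ = 0.3412 ε².
C_V/k_B = (⟨E²⟩ − ⟨E⟩²)/(kT)² = (0.3412 − 0.06355)/1.188 = 0.23.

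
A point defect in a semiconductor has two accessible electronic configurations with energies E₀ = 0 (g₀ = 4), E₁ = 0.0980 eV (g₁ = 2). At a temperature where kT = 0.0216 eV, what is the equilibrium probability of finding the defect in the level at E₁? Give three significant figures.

0.00532

Eᵢ/kT = 0, 4.5370.
Z = Σ gᵢe^(−Eᵢ/kT) = 4·e^(−0) + 2·e^(−4.5370) = 4.0000 + 0.021411 = 4.0214.
P₁ = g₁ e^(−E₁/kT) / Z = 0.021411/4.0214 = 0.00532.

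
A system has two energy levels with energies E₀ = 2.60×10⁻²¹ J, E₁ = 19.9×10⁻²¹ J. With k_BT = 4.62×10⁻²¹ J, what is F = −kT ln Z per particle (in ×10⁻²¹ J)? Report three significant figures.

Eᵢ/kT = 0.56277, 4.3074.
Z = Σ e^(−Eᵢ/kT) = e^(−0.56277) + e^(−4.3074) = 0.56963 + 0.013469 = 0.58310.
F = −kT ln Z = −4.62 × ln(0.58310) = −4.62 × -0.53940 = 2.49 ×10⁻²¹ J.

2.49 ×10⁻²¹ J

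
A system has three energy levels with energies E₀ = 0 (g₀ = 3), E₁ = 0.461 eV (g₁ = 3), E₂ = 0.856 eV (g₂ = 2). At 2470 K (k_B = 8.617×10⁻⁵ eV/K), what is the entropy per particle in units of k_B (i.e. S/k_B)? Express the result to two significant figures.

1.5

k_BT = 8.617×10⁻⁵ × 2470 K = 0.2128 eV.
Eᵢ/kT = 0, 2.166, 4.023.
Z = Σ gᵢe^(−Eᵢ/kT) = 3·e^(−0) + 3·e^(−2.166) + 2·e^(−4.023) = 3.000 + 0.3439 + 0.03580 = 3.380.
⟨E⟩ = Σ EᵢPᵢ = 0.05597 eV.
S/k_B = ln Z + ⟨E⟩/kT = ln(3.380) + 0.05597/0.2128 = 1.218 + 0.2630 = 1.5.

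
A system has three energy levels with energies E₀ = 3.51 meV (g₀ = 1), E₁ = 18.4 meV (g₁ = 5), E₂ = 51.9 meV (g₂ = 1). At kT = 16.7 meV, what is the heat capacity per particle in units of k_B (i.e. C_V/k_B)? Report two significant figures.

Eᵢ/kT = 0.2102, 1.102, 3.108.
Z = Σ gᵢe^(−Eᵢ/kT) = 1·e^(−0.2102) + 5·e^(−1.102) + 1·e^(−3.108) = 0.8104 + 1.661 + 0.04469 = 2.516.
⟨E⟩ = 14.20 meV, ⟨E²⟩ = 275.3 meV².
C_V/k_B = (⟨E²⟩ − ⟨E⟩²)/(kT)² = (275.3 − 201.6)/278.9 = 0.26.

0.26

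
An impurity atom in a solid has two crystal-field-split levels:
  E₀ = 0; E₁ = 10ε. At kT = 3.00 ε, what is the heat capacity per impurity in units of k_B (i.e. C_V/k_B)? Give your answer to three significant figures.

0.370

Eᵢ/kT = 0, 3.3333.
Z = Σ e^(−Eᵢ/kT) = e^(−0) + e^(−3.3333) = 1.0000 + 0.035675 = 1.0357.
⟨E⟩ = 0.34445 ε, ⟨E²⟩ = 3.4445 ε².
C_V/k_B = (⟨E²⟩ − ⟨E⟩²)/(kT)² = (3.4445 − 0.11865)/9.0000 = 0.370.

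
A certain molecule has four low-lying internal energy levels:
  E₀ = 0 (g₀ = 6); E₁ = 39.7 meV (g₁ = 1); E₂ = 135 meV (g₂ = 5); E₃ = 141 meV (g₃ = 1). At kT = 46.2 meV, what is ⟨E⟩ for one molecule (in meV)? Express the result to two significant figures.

8.9 meV

Eᵢ/kT = 0, 0.8593, 2.922, 3.052.
Z = Σ gᵢe^(−Eᵢ/kT) = 6·e^(−0) + 1·e^(−0.8593) + 5·e^(−2.922) + 1·e^(−3.052) = 6.000 + 0.4235 + 0.2691 + 0.04726 = 6.740.
⟨E⟩ = Σ Eᵢ gᵢe^(−Eᵢ/kT) / Z = (0·6.000 + 39.7·0.4235 + 135·0.2691 + 141·0.04726) / 6.740 = 8.9 meV.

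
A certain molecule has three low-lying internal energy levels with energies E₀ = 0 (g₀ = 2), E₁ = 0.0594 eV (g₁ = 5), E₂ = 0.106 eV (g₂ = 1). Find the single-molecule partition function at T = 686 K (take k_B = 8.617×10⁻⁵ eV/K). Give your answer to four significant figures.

Z = 3.997

k_BT = 8.617×10⁻⁵ × 686 K = 0.0591126 eV.
Eᵢ/kT = 0, 1.00486, 1.79319.
Z = Σ gᵢe^(−Eᵢ/kT) = 2·e^(−0) + 5·e^(−1.00486) + 1·e^(−1.79319) = 2.00000 + 1.83048 + 0.166428 = 3.99691.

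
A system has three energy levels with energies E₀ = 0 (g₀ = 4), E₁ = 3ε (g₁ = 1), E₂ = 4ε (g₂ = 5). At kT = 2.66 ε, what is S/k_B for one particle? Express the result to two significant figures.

Eᵢ/kT = 0, 1.128, 1.504.
Z = Σ gᵢe^(−Eᵢ/kT) = 4·e^(−0) + 1·e^(−1.128) + 5·e^(−1.504) = 4.000 + 0.3237 + 1.111 = 5.435.
⟨E⟩ = Σ EᵢPᵢ = 0.9963 ε.
S/k_B = ln Z + ⟨E⟩/kT = ln(5.435) + 0.9963/2.66 = 1.693 + 0.3745 = 2.1.

2.1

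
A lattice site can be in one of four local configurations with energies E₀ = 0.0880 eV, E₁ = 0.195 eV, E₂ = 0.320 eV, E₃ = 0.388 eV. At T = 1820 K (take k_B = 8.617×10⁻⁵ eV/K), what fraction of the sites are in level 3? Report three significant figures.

0.0785

k_BT = 8.617×10⁻⁵ × 1820 K = 0.15683 eV.
Eᵢ/kT = 0.56112, 1.2434, 2.0404, 2.4740.
Z = Σ e^(−Eᵢ/kT) = e^(−0.56112) + e^(−1.2434) + e^(−2.0404) + e^(−2.4740) = 0.57057 + 0.28840 + 0.12998 + 0.084247 = 1.0732.
P₃ = e^(−E₃/kT) / Z = 0.084247/1.0732 = 0.0785.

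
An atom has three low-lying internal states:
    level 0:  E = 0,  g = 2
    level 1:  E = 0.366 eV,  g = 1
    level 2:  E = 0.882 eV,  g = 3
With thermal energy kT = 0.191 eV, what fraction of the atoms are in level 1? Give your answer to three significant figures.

0.0676

Eᵢ/kT = 0, 1.9162, 4.6178.
Z = Σ gᵢe^(−Eᵢ/kT) = 2·e^(−0) + 1·e^(−1.9162) + 3·e^(−4.6178) = 2.0000 + 0.14717 + 0.029623 = 2.1768.
P₁ = g₁ e^(−E₁/kT) / Z = 0.14717/2.1768 = 0.0676.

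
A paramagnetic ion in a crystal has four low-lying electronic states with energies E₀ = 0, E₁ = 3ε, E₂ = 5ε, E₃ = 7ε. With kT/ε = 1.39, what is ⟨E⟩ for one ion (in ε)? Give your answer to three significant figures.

0.460 ε

Eᵢ/kT = 0, 2.1583, 3.5971, 5.0360.
Z = Σ e^(−Eᵢ/kT) = e^(−0) + e^(−2.1583) + e^(−3.5971) + e^(−5.0360) = 1.0000 + 0.11552 + 0.027403 + 0.0064997 = 1.1494.
⟨E⟩ = Σ Eᵢ e^(−Eᵢ/kT) / Z = (0·1.0000 + 3·0.11552 + 5·0.027403 + 7·0.0064997) / 1.1494 = 0.460 ε.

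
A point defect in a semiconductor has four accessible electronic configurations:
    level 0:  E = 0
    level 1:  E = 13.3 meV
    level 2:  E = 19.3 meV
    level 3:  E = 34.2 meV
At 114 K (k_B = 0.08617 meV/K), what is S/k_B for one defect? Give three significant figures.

0.869

k_BT = 0.08617 × 114 K = 9.8234 meV.
Eᵢ/kT = 0, 1.3539, 1.9647, 3.4815.
Z = Σ e^(−Eᵢ/kT) = e^(−0) + e^(−1.3539) + e^(−1.9647) + e^(−3.4815) = 1.0000 + 0.25823 + 0.14020 + 0.030761 = 1.4292.
⟨E⟩ = Σ EᵢPᵢ = 5.0324 meV.
S/k_B = ln Z + ⟨E⟩/kT = ln(1.4292) + 5.0324/9.8234 = 0.35711 + 0.51229 = 0.869.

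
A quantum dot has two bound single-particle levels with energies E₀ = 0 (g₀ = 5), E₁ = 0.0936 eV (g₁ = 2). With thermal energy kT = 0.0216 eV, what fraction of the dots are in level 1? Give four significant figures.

0.005222

Eᵢ/kT = 0, 4.33333.
Z = Σ gᵢe^(−Eᵢ/kT) = 5·e^(−0) + 2·e^(−4.33333) = 5.00000 + 0.0262475 = 5.02625.
P₁ = g₁ e^(−E₁/kT) / Z = 0.0262475/5.02625 = 0.005222.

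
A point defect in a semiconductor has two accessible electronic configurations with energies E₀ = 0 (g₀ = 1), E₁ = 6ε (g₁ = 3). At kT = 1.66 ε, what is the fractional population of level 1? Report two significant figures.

Eᵢ/kT = 0, 3.614.
Z = Σ gᵢe^(−Eᵢ/kT) = 1·e^(−0) + 3·e^(−3.614) = 1.000 + 0.08083 = 1.081.
P₁ = g₁ e^(−E₁/kT) / Z = 0.08083/1.081 = 0.075.

0.075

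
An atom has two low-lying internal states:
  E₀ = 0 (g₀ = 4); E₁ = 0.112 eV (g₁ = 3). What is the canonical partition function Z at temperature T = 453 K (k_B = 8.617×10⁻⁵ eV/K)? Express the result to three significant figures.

k_BT = 8.617×10⁻⁵ × 453 K = 0.039035 eV.
Eᵢ/kT = 0, 2.8692.
Z = Σ gᵢe^(−Eᵢ/kT) = 4·e^(−0) + 3·e^(−2.8692) = 4.0000 + 0.17023 = 4.1702.

Z = 4.17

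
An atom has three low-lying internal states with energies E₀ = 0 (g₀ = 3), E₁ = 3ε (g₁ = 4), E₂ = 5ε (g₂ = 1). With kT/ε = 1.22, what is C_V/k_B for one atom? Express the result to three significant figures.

Eᵢ/kT = 0, 2.4590, 4.0984.
Z = Σ gᵢe^(−Eᵢ/kT) = 3·e^(−0) + 4·e^(−2.4590) + 1·e^(−4.0984) = 3.0000 + 0.34208 + 0.016599 = 3.3587.
⟨E⟩ = 0.33026 ε, ⟨E²⟩ = 1.0402 ε².
C_V/k_B = (⟨E²⟩ − ⟨E⟩²)/(kT)² = (1.0402 − 0.10907)/1.4884 = 0.626.

0.626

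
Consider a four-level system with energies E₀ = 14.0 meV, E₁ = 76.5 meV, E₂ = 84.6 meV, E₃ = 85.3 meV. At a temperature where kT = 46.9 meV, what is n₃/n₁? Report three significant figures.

n₃/n₁ = exp[−(E₃−E₁)/kT] = exp(−(8.8 meV)/(46.9 meV)) = exp(-0.18763) = 0.829.

0.829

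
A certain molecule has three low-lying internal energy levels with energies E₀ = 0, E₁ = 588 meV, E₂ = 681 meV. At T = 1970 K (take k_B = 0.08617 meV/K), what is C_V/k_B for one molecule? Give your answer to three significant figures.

k_BT = 0.08617 × 1970 K = 169.75 meV.
Eᵢ/kT = 0, 3.4639, 4.0118.
Z = Σ e^(−Eᵢ/kT) = e^(−0) + e^(−3.4639) + e^(−4.0118) = 1.0000 + 0.031307 + 0.018101 = 1.0494.
⟨E⟩ = 29.288 meV, ⟨E²⟩ = 18314 meV².
C_V/k_B = (⟨E²⟩ − ⟨E⟩²)/(kT)² = (18314 − 857.79)/28815 = 0.606.

0.606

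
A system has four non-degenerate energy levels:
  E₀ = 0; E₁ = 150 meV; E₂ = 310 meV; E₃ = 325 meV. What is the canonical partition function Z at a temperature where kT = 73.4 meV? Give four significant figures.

Eᵢ/kT = 0, 2.04360, 4.22343, 4.42779.
Z = Σ e^(−Eᵢ/kT) = e^(−0) + e^(−2.04360) + e^(−4.22343) + e^(−4.42779) = 1.00000 + 0.129561 + 0.0146483 + 0.0119408 = 1.15615.

Z = 1.156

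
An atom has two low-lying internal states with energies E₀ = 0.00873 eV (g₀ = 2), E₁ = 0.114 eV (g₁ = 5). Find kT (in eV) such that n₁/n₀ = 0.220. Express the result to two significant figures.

0.043 eV

n₁/n₀ = (g₁/g₀) exp[−(E₁−E₀)/kT] = 0.220.
⇒ (E₁−E₀)/kT = ln((5/2)/0.220) = ln(11.36) = 2.430.
kT = 0.10527 eV / 2.430 = 0.043 eV.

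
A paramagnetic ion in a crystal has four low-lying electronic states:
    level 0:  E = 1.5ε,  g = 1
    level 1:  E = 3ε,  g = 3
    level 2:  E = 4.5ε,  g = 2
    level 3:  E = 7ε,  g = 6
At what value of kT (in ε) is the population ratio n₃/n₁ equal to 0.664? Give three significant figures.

n₃/n₁ = (g₃/g₁) exp[−(E₃−E₁)/kT] = 0.664.
⇒ (E₃−E₁)/kT = ln((6/3)/0.664) = ln(3.0120) = 1.1026.
kT = 4ε / 1.1026 = 3.63 ε.

3.63 ε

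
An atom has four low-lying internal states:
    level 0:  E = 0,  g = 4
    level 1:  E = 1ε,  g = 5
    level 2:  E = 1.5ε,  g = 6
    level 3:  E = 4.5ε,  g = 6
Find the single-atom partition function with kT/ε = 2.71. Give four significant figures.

Eᵢ/kT = 0, 0.369004, 0.553506, 1.66052.
Z = Σ gᵢe^(−Eᵢ/kT) = 4·e^(−0) + 5·e^(−0.369004) + 6·e^(−0.553506) + 6·e^(−1.66052) = 4.00000 + 3.45711 + 3.44958 + 1.14024 = 12.0469.

Z = 12.05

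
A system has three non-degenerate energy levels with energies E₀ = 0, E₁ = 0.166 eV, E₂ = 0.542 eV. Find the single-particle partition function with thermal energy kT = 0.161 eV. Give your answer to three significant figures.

Eᵢ/kT = 0, 1.0311, 3.3665.
Z = Σ e^(−Eᵢ/kT) = e^(−0) + e^(−1.0311) + e^(−3.3665) = 1.0000 + 0.35661 + 0.034510 = 1.3911.

Z = 1.39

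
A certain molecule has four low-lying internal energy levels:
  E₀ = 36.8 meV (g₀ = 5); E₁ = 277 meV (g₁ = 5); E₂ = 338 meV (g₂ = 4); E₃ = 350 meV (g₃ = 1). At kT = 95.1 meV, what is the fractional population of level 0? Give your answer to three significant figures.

Eᵢ/kT = 0.38696, 2.9127, 3.5542, 3.6803.
Z = Σ gᵢe^(−Eᵢ/kT) = 5·e^(−0.38696) + 5·e^(−2.9127) + 4·e^(−3.5542) + 1·e^(−3.6803) = 3.3956 + 0.27164 + 0.11442 + 0.025215 = 3.8069.
P₀ = g₀ e^(−E₀/kT) / Z = 3.3956/3.8069 = 0.892.

0.892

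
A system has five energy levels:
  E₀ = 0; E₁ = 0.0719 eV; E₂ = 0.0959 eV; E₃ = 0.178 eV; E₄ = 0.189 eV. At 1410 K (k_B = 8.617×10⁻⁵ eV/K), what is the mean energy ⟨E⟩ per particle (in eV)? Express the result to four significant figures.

k_BT = 8.617×10⁻⁵ × 1410 K = 0.121500 eV.
Eᵢ/kT = 0, 0.591770, 0.789300, 1.46502, 1.55556.
Z = Σ e^(−Eᵢ/kT) = e^(−0) + e^(−0.591770) + e^(−0.789300) + e^(−1.46502) + e^(−1.55556) = 1.00000 + 0.553347 + 0.454163 + 0.231073 + 0.211071 = 2.44965.
⟨E⟩ = Σ Eᵢ e^(−Eᵢ/kT) / Z = (0·1.00000 + 0.0719·0.553347 + 0.0959·0.454163 + 0.178·0.231073 + 0.189·0.211071) / 2.44965 = 0.06710 eV.

0.06710 eV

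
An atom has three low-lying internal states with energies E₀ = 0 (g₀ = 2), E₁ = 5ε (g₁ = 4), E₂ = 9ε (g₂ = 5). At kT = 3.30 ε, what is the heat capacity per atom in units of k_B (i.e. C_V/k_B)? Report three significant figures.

0.907

Eᵢ/kT = 0, 1.5152, 2.7273.
Z = Σ gᵢe^(−Eᵢ/kT) = 2·e^(−0) + 4·e^(−1.5152) + 5·e^(−2.7273) = 2.0000 + 0.87906 + 0.32698 = 3.2060.
⟨E⟩ = 2.2889 ε, ⟨E²⟩ = 15.116 ε².
C_V/k_B = (⟨E²⟩ − ⟨E⟩²)/(kT)² = (15.116 − 5.2391)/10.890 = 0.907.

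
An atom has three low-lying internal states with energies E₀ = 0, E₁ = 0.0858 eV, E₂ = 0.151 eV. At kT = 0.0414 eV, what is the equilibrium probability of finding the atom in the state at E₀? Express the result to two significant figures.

Eᵢ/kT = 0, 2.072, 3.647.
Z = Σ e^(−Eᵢ/kT) = e^(−0) + e^(−2.072) + e^(−3.647) = 1.000 + 0.1259 + 0.02607 = 1.152.
P₀ = e^(−E₀/kT) / Z = 1.000/1.152 = 0.87.

0.87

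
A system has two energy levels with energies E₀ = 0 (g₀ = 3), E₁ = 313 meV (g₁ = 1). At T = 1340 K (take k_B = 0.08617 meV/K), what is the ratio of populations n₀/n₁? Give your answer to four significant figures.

k_BT = 0.08617 × 1340 K = 115.468 meV.
n₀/n₁ = (g₀/g₁) exp[−(E₀−E₁)/kT] = (3/1) × exp(−(-313 meV)/(115.468 meV)) = (3/1) × exp(2.71071) = 45.12.

45.12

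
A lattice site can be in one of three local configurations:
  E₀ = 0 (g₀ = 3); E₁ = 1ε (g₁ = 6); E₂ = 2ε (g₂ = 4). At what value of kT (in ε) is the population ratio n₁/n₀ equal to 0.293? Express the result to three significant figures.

n₁/n₀ = (g₁/g₀) exp[−(E₁−E₀)/kT] = 0.293.
⇒ (E₁−E₀)/kT = ln((6/3)/0.293) = ln(6.8259) = 1.9207.
kT = 1ε / 1.9207 = 0.521 ε.

0.521 ε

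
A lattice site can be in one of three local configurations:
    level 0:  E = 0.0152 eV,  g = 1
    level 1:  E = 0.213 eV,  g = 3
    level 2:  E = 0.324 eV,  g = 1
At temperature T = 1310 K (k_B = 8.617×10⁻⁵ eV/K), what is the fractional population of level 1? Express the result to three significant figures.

0.328

k_BT = 8.617×10⁻⁵ × 1310 K = 0.11288 eV.
Eᵢ/kT = 0.13466, 1.8870, 2.8703.
Z = Σ gᵢe^(−Eᵢ/kT) = 1·e^(−0.13466) + 3·e^(−1.8870) + 1·e^(−2.8703) = 0.87401 + 0.45458 + 0.056682 = 1.3853.
P₁ = g₁ e^(−E₁/kT) / Z = 0.45458/1.3853 = 0.328.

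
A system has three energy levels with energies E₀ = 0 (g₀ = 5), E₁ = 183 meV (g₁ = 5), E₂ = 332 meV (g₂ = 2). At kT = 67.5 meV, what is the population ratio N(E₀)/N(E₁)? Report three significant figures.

n₀/n₁ = (g₀/g₁) exp[−(E₀−E₁)/kT] = (5/5) × exp(−(-183 meV)/(67.5 meV)) = (5/5) × exp(2.7111) = 15.0.

15.0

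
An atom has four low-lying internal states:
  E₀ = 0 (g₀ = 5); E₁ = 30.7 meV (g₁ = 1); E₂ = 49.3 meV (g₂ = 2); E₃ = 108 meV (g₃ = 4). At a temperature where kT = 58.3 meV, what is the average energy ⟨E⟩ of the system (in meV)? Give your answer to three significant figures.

18.1 meV

Eᵢ/kT = 0, 0.52659, 0.84563, 1.8525.
Z = Σ gᵢe^(−Eᵢ/kT) = 5·e^(−0) + 1·e^(−0.52659) + 2·e^(−0.84563) + 4·e^(−1.8525) = 5.0000 + 0.59062 + 0.85857 + 0.62738 = 7.0766.
⟨E⟩ = Σ Eᵢ gᵢe^(−Eᵢ/kT) / Z = (0·5.0000 + 30.7·0.59062 + 49.3·0.85857 + 108·0.62738) / 7.0766 = 18.1 meV.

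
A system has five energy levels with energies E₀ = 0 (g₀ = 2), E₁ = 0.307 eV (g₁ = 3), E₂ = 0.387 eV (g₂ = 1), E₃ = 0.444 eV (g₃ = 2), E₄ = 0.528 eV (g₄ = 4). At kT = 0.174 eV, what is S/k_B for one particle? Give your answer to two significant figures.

Eᵢ/kT = 0, 1.764, 2.224, 2.552, 3.034.
Z = Σ gᵢe^(−Eᵢ/kT) = 2·e^(−0) + 3·e^(−1.764) + 1·e^(−2.224) + 2·e^(−2.552) + 4·e^(−3.034) = 2.000 + 0.5141 + 0.1082 + 0.1559 + 0.1925 = 2.971.
⟨E⟩ = Σ EᵢPᵢ = 0.1247 eV.
S/k_B = ln Z + ⟨E⟩/kT = ln(2.971) + 0.1247/0.174 = 1.089 + 0.7167 = 1.8.

1.8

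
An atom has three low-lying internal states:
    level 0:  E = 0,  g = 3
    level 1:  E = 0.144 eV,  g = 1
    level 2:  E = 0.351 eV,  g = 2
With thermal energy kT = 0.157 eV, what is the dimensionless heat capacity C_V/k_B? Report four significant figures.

Eᵢ/kT = 0, 0.917197, 2.23567.
Z = Σ gᵢe^(−Eᵢ/kT) = 3·e^(−0) + 1·e^(−0.917197) + 2·e^(−2.23567) = 3.00000 + 0.399638 + 0.213841 = 3.61348.
⟨E⟩ = 0.0366976 eV, ⟨E²⟩ = 0.00958420 eV².
C_V/k_B = (⟨E²⟩ − ⟨E⟩²)/(kT)² = (0.00958420 − 0.00134671)/0.0246490 = 0.3342.

0.3342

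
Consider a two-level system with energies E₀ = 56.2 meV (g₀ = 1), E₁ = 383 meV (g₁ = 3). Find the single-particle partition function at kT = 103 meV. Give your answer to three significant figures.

Eᵢ/kT = 0.54563, 3.7184.
Z = Σ gᵢe^(−Eᵢ/kT) = 1·e^(−0.54563) + 3·e^(−3.7184) = 0.57948 + 0.072818 = 0.65230.

Z = 0.652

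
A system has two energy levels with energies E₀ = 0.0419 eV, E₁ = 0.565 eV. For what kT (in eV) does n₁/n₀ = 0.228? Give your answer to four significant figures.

n₁/n₀ = exp[−(E₁−E₀)/kT] = 0.228.
⇒ (E₁−E₀)/kT = ln(1/0.228) = ln(4.38596) = 1.47841.
kT = 0.5231 eV / 1.47841 = 0.3538 eV.

0.3538 eV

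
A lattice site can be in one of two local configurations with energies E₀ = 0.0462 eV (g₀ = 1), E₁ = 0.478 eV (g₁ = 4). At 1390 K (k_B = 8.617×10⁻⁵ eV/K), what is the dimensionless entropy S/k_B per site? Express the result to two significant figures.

k_BT = 8.617×10⁻⁵ × 1390 K = 0.1198 eV.
Eᵢ/kT = 0.3856, 3.990.
Z = Σ gᵢe^(−Eᵢ/kT) = 1·e^(−0.3856) + 4·e^(−3.990) = 0.6800 + 0.07400 = 0.7540.
⟨E⟩ = Σ EᵢPᵢ = 0.08858 eV.
S/k_B = ln Z + ⟨E⟩/kT = ln(0.7540) + 0.08858/0.1198 = -0.2824 + 0.7394 = 0.46.

0.46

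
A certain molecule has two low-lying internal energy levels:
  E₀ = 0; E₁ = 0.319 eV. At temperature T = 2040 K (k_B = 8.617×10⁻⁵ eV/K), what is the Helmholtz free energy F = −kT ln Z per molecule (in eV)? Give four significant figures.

k_BT = 8.617×10⁻⁵ × 2040 K = 0.175787 eV.
Eᵢ/kT = 0, 1.81470.
Z = Σ e^(−Eᵢ/kT) = e^(−0) + e^(−1.81470) = 1.00000 + 0.162887 = 1.16289.
F = −kT ln Z = −0.175787 × ln(1.16289) = −0.175787 × 0.150908 = -0.02653 eV.

-0.02653 eV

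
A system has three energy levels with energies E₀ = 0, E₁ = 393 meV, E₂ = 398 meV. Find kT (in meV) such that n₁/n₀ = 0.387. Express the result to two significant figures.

410 meV

n₁/n₀ = exp[−(E₁−E₀)/kT] = 0.387.
⇒ (E₁−E₀)/kT = ln(1/0.387) = ln(2.584) = 0.9493.
kT = 393 meV / 0.9493 = 410 meV.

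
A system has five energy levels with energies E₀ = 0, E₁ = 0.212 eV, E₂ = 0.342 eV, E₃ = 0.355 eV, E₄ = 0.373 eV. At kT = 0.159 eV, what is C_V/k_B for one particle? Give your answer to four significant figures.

0.8534

Eᵢ/kT = 0, 1.33333, 2.15094, 2.23270, 2.34591.
Z = Σ e^(−Eᵢ/kT) = e^(−0) + e^(−1.33333) + e^(−2.15094) + e^(−2.23270) + e^(−2.34591) = 1.00000 + 0.263598 + 0.116375 + 0.107238 + 0.0957600 = 1.58297.
⟨E⟩ = 0.107059 eV, ⟨E²⟩ = 0.0330369 eV².
C_V/k_B = (⟨E²⟩ − ⟨E⟩²)/(kT)² = (0.0330369 − 0.0114616)/0.0252810 = 0.8534.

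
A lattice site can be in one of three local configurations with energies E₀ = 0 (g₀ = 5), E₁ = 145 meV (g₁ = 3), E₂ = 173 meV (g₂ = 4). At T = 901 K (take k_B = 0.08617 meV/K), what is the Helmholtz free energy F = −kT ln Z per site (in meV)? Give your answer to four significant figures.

k_BT = 0.08617 × 901 K = 77.6392 meV.
Eᵢ/kT = 0, 1.86761, 2.22826.
Z = Σ gᵢe^(−Eᵢ/kT) = 5·e^(−0) + 3·e^(−1.86761) + 4·e^(−2.22826) = 5.00000 + 0.463477 + 0.430863 = 5.89434.
F = −kT ln Z = −77.6392 × ln(5.89434) = −77.6392 × 1.77399 = -137.7 meV.

-137.7 meV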